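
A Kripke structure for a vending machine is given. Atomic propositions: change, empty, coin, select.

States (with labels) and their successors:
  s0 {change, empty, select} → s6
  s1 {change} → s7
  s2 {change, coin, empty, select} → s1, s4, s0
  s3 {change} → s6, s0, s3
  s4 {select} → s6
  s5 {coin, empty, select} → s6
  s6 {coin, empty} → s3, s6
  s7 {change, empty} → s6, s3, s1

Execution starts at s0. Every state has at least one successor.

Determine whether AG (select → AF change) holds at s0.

States satisfying select → AF change: {s0, s1, s2, s3, s6, s7}.
States satisfying AG (select → AF change): {s0, s1, s3, s6, s7}.
Every state reachable from s0 satisfies select → AF change.
s0 ∈ Sat(AG (select → AF change)).

Holds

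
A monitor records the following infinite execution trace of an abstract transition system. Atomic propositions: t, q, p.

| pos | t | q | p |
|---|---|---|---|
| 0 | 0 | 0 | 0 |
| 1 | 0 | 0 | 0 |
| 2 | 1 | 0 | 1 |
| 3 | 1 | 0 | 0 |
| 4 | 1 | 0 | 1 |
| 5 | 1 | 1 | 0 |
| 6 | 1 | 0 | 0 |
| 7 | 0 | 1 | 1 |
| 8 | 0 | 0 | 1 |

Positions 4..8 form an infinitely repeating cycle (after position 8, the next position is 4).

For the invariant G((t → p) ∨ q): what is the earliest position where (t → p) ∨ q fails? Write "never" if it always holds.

3

Check (t → p) ∨ q at each position in order: 0 ✓, 1 ✓, 2 ✓.
At position 3 the labels are {t}, so (t → p) ∨ q is false there. This is the first violation.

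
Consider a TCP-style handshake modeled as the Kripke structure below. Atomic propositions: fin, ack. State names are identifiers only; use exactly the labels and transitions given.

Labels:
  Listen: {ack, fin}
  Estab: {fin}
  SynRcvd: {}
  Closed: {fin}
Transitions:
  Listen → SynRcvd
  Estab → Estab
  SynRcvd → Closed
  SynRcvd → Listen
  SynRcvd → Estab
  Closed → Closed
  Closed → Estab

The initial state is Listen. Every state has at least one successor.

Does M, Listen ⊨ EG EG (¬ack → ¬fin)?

Holds

States satisfying EG (¬ack → ¬fin): {Listen, SynRcvd}.
States satisfying EG EG (¬ack → ¬fin): {Listen, SynRcvd}.
Listen ∈ Sat(EG EG (¬ack → ¬fin)).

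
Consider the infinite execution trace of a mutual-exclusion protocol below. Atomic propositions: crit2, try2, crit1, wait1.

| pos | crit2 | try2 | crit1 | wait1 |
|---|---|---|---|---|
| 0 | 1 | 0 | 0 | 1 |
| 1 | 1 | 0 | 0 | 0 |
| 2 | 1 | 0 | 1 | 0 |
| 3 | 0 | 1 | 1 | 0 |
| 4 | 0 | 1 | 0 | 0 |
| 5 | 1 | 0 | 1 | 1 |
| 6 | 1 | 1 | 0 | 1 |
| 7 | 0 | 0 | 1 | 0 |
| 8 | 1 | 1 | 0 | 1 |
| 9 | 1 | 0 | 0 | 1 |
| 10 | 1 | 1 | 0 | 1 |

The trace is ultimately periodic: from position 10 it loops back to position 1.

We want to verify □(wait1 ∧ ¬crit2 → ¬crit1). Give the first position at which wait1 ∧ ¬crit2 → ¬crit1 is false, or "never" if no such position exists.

wait1 ∧ ¬crit2 → ¬crit1 holds at every position 0..10, and those are all the positions the trace ever visits, so the invariant □(wait1 ∧ ¬crit2 → ¬crit1) is never violated.

never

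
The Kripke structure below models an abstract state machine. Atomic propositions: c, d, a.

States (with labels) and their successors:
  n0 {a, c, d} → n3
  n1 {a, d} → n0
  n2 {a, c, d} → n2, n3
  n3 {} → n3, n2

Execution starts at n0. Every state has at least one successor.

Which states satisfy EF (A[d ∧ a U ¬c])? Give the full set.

States satisfying A[d ∧ a U ¬c]: {n0, n1, n3}.
States satisfying EF (A[d ∧ a U ¬c]): {n0, n1, n2, n3}.

{n0, n1, n2, n3}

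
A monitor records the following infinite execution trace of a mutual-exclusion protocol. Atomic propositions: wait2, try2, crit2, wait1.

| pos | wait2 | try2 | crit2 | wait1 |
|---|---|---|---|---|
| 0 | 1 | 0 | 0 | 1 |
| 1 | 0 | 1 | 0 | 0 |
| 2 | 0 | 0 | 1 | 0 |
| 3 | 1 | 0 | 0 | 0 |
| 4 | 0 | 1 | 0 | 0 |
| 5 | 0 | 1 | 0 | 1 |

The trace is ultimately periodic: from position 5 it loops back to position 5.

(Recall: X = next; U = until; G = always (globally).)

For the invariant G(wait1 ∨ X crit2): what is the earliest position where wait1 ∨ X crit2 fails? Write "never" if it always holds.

2

Check wait1 ∨ X crit2 at each position in order: 0 ✓, 1 ✓.
At position 2 the labels are {crit2} and the next position 3 has {wait2}, so wait1 ∨ X crit2 is false there. This is the first violation.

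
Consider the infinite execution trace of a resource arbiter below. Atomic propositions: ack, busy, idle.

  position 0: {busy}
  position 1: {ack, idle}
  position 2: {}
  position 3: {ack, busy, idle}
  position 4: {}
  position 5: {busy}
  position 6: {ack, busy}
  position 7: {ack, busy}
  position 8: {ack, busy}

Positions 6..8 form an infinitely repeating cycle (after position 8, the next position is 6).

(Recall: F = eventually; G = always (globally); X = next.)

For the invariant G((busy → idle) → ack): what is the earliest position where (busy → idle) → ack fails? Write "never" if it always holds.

2

Check (busy → idle) → ack at each position in order: 0 ✓, 1 ✓.
At position 2 the labels are {}, so (busy → idle) → ack is false there. This is the first violation.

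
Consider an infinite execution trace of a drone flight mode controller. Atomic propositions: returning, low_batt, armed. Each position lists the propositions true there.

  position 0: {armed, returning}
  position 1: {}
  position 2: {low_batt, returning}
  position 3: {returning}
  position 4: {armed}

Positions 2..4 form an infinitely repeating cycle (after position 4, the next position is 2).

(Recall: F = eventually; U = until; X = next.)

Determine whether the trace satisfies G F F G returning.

F F G returning must hold at every position from 0 onward. It fails at position 0, so G F F G returning is false.

No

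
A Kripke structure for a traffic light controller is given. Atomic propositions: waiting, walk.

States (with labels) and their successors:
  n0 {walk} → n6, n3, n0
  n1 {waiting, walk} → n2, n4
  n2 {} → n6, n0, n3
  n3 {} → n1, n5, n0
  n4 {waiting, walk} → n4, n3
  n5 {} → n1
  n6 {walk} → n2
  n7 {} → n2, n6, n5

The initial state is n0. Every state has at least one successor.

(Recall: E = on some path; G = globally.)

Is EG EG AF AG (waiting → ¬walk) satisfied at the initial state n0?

States satisfying EG AF AG (waiting → ¬walk): ∅.
States satisfying EG EG AF AG (waiting → ¬walk): ∅.
No suitable path/successor from n0 witnesses the formula.
n0 ∉ Sat(EG EG AF AG (waiting → ¬walk)).

Violated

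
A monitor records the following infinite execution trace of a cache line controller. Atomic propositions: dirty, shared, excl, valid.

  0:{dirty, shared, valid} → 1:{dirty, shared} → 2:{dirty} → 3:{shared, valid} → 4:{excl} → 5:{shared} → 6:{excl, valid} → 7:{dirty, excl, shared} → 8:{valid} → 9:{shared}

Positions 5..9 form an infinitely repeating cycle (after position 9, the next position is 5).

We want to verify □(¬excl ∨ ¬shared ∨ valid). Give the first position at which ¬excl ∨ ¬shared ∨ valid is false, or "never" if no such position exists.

7

Check ¬excl ∨ ¬shared ∨ valid at each position in order: 0 ✓, 1 ✓, 2 ✓, 3 ✓, 4 ✓, 5 ✓, 6 ✓.
At position 7 the labels are {dirty, excl, shared}, so ¬excl ∨ ¬shared ∨ valid is false there. This is the first violation.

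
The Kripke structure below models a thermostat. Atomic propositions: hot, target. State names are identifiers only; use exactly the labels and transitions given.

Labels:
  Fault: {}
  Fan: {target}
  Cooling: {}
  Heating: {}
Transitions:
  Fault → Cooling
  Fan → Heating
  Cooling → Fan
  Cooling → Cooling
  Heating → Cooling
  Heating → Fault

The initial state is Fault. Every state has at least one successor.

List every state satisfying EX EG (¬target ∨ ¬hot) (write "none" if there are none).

States satisfying EG (¬target ∨ ¬hot): {Fault, Fan, Cooling, Heating}.
States satisfying EX EG (¬target ∨ ¬hot): {Fault, Fan, Cooling, Heating}.

{Fault, Fan, Cooling, Heating}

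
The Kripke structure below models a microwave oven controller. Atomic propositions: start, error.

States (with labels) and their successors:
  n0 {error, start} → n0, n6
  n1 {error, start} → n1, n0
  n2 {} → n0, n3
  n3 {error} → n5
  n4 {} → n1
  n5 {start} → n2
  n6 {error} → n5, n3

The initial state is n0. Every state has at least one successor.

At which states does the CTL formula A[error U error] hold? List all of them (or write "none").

{n0, n1, n3, n6}

States satisfying error: {n0, n1, n3, n6}.
States satisfying A[error U error]: {n0, n1, n3, n6}.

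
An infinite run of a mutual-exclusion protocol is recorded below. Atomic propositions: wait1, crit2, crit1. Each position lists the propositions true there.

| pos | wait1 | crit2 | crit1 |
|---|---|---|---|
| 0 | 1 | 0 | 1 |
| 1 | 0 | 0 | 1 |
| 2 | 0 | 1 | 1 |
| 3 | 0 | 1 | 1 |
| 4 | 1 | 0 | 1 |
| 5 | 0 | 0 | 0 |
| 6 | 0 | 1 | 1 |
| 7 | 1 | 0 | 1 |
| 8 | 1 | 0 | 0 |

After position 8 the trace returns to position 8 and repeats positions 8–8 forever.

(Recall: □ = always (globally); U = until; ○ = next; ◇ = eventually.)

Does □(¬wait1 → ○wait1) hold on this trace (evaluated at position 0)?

Violated

¬wait1 → ○wait1 must hold at every position from 0 onward. It fails at position 1, so □(¬wait1 → ○wait1) is false.
Positions where ¬wait1 holds: 1, 2, 3, 5, 6.
Check ○wait1 at each: 1→fails, 2→fails, 3→ok, 5→fails, 6→ok.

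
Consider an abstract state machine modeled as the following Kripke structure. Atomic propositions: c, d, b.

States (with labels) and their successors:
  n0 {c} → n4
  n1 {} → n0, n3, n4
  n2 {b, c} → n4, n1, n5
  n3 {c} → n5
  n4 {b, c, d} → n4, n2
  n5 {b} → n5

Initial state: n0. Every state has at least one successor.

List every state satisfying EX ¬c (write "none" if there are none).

{n2, n3, n5}

States satisfying ¬c: {n1, n5}.
States satisfying EX ¬c: {n2, n3, n5}.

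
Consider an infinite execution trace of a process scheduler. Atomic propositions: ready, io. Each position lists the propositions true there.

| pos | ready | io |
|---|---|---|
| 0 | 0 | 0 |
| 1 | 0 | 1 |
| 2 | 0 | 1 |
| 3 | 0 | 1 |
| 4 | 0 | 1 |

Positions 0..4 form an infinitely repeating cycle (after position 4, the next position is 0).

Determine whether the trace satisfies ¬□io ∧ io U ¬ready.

Yes

Walking from position 0: ¬ready first holds at position 0, and io holds at every earlier position along the way, so io U ¬ready holds.
At position 0: ¬□io is true; io U ¬ready is true; so ¬□io ∧ io U ¬ready is true.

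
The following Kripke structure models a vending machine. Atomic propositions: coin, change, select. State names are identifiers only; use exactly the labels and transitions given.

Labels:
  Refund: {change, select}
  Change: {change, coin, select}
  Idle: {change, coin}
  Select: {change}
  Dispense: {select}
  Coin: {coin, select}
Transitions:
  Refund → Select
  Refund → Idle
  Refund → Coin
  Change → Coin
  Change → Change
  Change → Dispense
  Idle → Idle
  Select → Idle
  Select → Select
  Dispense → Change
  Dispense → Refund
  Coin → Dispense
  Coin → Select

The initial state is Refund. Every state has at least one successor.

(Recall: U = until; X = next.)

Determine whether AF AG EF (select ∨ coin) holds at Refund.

Yes

States satisfying AG EF (select ∨ coin): {Refund, Change, Idle, Select, Dispense, Coin}.
States satisfying AF AG EF (select ∨ coin): {Refund, Change, Idle, Select, Dispense, Coin}.
Refund ∈ Sat(AF AG EF (select ∨ coin)).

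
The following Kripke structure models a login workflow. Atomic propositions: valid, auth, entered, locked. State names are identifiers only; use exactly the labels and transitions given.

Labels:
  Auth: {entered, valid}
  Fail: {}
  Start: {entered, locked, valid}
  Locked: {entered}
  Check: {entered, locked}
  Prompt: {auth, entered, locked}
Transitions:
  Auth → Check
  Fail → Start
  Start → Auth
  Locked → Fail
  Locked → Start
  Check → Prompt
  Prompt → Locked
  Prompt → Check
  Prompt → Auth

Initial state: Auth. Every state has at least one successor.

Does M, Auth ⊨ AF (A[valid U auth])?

Satisfied

States satisfying A[valid U auth]: {Prompt}.
States satisfying AF (A[valid U auth]): {Auth, Fail, Start, Locked, Check, Prompt}.
Auth ∈ Sat(AF (A[valid U auth])).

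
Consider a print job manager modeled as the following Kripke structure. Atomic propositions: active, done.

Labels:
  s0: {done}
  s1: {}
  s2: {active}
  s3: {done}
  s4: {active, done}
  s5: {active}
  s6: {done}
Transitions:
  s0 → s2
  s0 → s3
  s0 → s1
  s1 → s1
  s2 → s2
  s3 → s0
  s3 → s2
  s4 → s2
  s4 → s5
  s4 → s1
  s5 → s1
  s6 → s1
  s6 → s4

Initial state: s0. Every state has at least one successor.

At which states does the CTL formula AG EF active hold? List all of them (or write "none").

{s2}

States satisfying EF active: {s0, s2, s3, s4, s5, s6}.
States satisfying AG EF active: {s2}.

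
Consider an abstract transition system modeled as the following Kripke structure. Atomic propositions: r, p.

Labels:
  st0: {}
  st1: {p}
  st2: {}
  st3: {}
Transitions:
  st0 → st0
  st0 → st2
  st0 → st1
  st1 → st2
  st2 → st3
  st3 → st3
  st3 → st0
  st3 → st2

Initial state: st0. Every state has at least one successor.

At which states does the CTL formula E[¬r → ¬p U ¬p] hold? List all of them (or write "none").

States satisfying ¬r → ¬p: {st0, st2, st3}.
States satisfying ¬p: {st0, st2, st3}.
States satisfying E[¬r → ¬p U ¬p]: {st0, st2, st3}.

{st0, st2, st3}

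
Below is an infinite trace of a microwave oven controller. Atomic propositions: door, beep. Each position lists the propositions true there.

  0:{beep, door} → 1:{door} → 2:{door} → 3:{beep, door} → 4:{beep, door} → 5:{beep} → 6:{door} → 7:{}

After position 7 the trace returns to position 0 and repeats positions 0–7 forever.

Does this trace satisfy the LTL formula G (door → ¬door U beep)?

Does not hold

door → ¬door U beep must hold at every position from 0 onward. It fails at position 1, so G (door → ¬door U beep) is false.
Positions where door holds: 0, 1, 2, 3, 4, 6.
Check ¬door U beep at each: 0→ok, 1→fails, 2→fails, 3→ok, 4→ok, 6→fails.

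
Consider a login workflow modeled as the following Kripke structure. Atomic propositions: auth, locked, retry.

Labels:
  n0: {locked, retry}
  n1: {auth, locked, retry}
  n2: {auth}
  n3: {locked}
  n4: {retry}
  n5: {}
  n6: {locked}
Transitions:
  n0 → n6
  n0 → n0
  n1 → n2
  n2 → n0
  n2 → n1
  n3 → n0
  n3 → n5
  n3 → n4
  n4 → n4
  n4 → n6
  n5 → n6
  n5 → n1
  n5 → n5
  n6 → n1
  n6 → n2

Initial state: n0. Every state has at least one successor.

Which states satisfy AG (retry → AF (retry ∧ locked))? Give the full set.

States satisfying retry → AF (retry ∧ locked): {n0, n1, n2, n3, n5, n6}.
States satisfying AG (retry → AF (retry ∧ locked)): {n0, n1, n2, n5, n6}.

{n0, n1, n2, n5, n6}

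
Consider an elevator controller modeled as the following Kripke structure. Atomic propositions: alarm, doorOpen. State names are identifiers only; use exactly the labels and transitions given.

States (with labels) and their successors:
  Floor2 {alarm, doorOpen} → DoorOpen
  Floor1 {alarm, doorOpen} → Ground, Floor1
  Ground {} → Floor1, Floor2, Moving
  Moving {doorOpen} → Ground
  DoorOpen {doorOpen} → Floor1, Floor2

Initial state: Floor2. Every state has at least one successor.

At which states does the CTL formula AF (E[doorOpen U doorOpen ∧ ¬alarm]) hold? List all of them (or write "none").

States satisfying E[doorOpen U doorOpen ∧ ¬alarm]: {Floor2, Moving, DoorOpen}.
States satisfying AF (E[doorOpen U doorOpen ∧ ¬alarm]): {Floor2, Moving, DoorOpen}.

{Floor2, Moving, DoorOpen}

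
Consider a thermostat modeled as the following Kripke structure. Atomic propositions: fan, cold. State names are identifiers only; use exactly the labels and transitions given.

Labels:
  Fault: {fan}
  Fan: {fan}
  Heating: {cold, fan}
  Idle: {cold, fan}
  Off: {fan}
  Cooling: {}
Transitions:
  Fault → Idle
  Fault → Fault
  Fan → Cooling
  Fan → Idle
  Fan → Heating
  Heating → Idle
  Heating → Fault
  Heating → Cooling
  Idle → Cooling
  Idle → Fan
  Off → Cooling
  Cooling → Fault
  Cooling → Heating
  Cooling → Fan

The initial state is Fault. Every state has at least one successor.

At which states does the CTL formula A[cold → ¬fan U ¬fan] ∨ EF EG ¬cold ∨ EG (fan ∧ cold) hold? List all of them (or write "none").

{Fault, Fan, Heating, Idle, Off, Cooling}

States satisfying cold → ¬fan: {Fault, Fan, Off, Cooling}.
States satisfying ¬fan: {Cooling}.
States satisfying A[cold → ¬fan U ¬fan]: {Off, Cooling}.
States satisfying EG ¬cold: {Fault, Fan, Off, Cooling}.
States satisfying EF EG ¬cold: {Fault, Fan, Heating, Idle, Off, Cooling}.
States satisfying fan ∧ cold: {Heating, Idle}.
States satisfying EG (fan ∧ cold): ∅.
States satisfying EF EG ¬cold ∨ EG (fan ∧ cold): {Fault, Fan, Heating, Idle, Off, Cooling}.
States satisfying A[cold → ¬fan U ¬fan] ∨ EF EG ¬cold ∨ EG (fan ∧ cold): {Fault, Fan, Heating, Idle, Off, Cooling}.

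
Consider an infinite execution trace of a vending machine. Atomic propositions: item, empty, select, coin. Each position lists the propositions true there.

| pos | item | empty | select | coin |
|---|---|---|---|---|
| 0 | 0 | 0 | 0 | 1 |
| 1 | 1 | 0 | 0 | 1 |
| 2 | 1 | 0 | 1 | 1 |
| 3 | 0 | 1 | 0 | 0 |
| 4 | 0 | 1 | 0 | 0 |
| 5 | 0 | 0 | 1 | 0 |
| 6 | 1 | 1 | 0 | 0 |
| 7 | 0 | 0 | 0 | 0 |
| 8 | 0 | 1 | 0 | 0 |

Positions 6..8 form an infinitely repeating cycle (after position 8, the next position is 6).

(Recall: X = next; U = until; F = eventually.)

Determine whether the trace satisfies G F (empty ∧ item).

Holds

F (empty ∧ item) holds at every position 0..8, and those are all positions ever visited, so G F (empty ∧ item) holds.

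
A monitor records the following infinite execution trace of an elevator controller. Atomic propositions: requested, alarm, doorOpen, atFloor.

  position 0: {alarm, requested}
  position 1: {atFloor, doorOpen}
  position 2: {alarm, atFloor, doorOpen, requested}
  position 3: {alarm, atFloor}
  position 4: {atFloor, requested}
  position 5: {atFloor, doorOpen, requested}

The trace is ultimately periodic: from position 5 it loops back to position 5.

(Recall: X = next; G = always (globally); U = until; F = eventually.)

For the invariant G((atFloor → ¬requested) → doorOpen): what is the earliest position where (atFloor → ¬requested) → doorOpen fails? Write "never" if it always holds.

0

At position 0 the labels are {alarm, requested}, so (atFloor → ¬requested) → doorOpen is false there. This is the first violation.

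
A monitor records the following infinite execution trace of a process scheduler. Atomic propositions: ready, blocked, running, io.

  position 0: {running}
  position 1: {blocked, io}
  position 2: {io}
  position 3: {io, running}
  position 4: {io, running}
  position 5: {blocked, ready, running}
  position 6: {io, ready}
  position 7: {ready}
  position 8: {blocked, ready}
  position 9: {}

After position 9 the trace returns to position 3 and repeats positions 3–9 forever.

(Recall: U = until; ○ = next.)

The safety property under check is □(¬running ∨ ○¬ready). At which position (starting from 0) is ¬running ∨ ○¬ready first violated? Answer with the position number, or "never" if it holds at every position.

4

Check ¬running ∨ ○¬ready at each position in order: 0 ✓, 1 ✓, 2 ✓, 3 ✓.
At position 4 the labels are {io, running} and the next position 5 has {blocked, ready, running}, so ¬running ∨ ○¬ready is false there. This is the first violation.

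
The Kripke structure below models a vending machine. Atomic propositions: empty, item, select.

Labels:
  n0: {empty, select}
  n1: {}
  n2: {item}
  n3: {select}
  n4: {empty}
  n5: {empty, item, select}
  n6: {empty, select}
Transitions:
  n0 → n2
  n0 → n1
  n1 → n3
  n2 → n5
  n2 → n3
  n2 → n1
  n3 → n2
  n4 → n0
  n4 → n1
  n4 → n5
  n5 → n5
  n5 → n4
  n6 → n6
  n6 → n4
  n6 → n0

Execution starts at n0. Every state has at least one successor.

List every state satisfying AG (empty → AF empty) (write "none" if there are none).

States satisfying empty → AF empty: {n0, n1, n2, n3, n4, n5, n6}.
States satisfying AG (empty → AF empty): {n0, n1, n2, n3, n4, n5, n6}.

{n0, n1, n2, n3, n4, n5, n6}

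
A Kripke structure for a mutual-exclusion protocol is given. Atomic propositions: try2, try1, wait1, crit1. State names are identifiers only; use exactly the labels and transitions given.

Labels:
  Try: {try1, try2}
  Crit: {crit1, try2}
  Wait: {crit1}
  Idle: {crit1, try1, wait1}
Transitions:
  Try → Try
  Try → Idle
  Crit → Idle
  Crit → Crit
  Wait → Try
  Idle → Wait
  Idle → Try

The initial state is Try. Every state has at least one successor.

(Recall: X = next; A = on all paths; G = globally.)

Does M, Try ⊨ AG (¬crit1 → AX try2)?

States satisfying ¬crit1 → AX try2: {Crit, Wait, Idle}.
States satisfying AG (¬crit1 → AX try2): ∅.
Try is reachable from Try and violates ¬crit1 → AX try2, so AG fails at Try.
Try ∉ Sat(AG (¬crit1 → AX try2)).

No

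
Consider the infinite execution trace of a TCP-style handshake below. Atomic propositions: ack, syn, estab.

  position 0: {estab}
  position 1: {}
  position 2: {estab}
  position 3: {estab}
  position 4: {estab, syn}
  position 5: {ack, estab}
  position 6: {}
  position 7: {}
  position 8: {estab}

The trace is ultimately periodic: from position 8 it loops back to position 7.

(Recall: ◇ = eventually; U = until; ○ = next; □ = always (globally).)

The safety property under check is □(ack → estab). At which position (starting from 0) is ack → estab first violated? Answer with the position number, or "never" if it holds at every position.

never

ack → estab holds at every position 0..8, and those are all the positions the trace ever visits, so the invariant □(ack → estab) is never violated.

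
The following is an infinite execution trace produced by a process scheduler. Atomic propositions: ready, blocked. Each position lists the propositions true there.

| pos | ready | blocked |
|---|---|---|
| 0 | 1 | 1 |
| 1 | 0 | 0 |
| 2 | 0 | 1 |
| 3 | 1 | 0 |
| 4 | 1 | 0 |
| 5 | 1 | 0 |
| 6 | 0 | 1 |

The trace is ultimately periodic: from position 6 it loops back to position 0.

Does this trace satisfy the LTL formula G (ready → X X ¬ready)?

ready → X X ¬ready must hold at every position from 0 onward. It fails at position 3, so G (ready → X X ¬ready) is false.
Positions where ready holds: 0, 3, 4, 5.
Check X X ¬ready at each: 0→ok, 3→fails, 4→ok, 5→fails.

Does not hold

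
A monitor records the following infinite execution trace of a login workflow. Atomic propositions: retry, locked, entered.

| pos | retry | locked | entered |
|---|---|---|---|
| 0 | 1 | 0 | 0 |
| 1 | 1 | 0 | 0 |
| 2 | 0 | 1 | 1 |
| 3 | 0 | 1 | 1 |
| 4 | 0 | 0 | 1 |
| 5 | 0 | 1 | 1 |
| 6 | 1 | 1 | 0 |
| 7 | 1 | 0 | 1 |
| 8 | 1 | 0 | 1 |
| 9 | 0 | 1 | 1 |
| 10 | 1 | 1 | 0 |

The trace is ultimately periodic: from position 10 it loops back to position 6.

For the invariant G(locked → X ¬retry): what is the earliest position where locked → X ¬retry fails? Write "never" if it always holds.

Check locked → X ¬retry at each position in order: 0 ✓, 1 ✓, 2 ✓, 3 ✓, 4 ✓.
At position 5 the labels are {entered, locked} and the next position 6 has {locked, retry}, so locked → X ¬retry is false there. This is the first violation.

5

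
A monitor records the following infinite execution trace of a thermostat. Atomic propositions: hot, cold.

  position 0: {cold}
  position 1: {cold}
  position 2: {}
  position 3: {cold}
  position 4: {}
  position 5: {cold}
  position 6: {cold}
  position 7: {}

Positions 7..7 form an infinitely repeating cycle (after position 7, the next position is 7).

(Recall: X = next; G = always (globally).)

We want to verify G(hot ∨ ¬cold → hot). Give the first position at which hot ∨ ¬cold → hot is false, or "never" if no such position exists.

Check hot ∨ ¬cold → hot at each position in order: 0 ✓, 1 ✓.
At position 2 the labels are {}, so hot ∨ ¬cold → hot is false there. This is the first violation.

2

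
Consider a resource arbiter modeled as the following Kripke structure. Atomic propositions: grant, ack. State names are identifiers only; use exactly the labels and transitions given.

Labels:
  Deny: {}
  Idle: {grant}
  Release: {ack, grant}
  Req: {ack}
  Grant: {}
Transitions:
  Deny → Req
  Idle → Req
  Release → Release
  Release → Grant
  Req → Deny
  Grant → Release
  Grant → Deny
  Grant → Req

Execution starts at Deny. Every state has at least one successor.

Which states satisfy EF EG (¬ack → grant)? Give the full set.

States satisfying EG (¬ack → grant): {Release}.
States satisfying EF EG (¬ack → grant): {Release, Grant}.

{Release, Grant}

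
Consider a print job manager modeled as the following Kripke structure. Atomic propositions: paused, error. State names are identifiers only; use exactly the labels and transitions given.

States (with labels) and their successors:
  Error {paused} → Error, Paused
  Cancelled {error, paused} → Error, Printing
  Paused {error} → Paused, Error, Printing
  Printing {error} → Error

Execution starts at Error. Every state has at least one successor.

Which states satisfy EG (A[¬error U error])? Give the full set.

States satisfying A[¬error U error]: {Cancelled, Paused, Printing}.
States satisfying EG (A[¬error U error]): {Paused}.

{Paused}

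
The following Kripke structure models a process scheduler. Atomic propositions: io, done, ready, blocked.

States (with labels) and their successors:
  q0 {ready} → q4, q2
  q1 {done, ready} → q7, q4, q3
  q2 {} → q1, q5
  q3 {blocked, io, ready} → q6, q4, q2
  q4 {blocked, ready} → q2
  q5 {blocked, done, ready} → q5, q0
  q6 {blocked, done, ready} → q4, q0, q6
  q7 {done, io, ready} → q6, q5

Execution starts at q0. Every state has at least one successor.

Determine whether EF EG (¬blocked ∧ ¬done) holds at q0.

States satisfying EG (¬blocked ∧ ¬done): ∅.
States satisfying EF EG (¬blocked ∧ ¬done): ∅.
No suitable path/successor from q0 witnesses the formula.
q0 ∉ Sat(EF EG (¬blocked ∧ ¬done)).

No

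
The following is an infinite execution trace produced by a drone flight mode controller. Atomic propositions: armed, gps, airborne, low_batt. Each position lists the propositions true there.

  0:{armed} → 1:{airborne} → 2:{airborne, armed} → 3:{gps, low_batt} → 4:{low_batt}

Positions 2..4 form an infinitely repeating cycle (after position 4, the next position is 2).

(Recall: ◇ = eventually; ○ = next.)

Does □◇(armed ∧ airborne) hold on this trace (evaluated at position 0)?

◇(armed ∧ airborne) holds at every position 0..4, and those are all positions ever visited, so □◇(armed ∧ airborne) holds.

Holds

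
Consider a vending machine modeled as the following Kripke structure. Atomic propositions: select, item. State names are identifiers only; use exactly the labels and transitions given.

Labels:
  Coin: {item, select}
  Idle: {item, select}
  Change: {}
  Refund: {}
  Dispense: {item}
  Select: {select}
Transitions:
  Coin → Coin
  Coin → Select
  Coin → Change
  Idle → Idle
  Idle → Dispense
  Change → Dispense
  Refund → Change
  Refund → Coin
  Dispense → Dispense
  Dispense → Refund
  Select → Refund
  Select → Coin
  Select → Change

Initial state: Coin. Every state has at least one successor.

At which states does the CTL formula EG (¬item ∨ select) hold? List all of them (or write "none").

{Coin, Idle, Refund, Select}

States satisfying ¬item ∨ select: {Coin, Idle, Change, Refund, Select}.
States satisfying EG (¬item ∨ select): {Coin, Idle, Refund, Select}.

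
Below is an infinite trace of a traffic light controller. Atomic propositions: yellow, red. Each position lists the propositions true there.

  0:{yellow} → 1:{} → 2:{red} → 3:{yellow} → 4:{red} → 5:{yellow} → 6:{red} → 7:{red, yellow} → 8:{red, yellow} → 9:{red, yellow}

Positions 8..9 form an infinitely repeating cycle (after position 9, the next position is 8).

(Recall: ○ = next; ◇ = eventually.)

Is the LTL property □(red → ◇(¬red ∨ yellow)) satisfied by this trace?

Holds

red → ◇(¬red ∨ yellow) holds at every position 0..9, and those are all positions ever visited, so □(red → ◇(¬red ∨ yellow)) holds.
Positions where red holds: 2, 4, 6, 7, 8, 9.
Check ◇(¬red ∨ yellow) at each: 2→ok, 4→ok, 6→ok, 7→ok, 8→ok, 9→ok.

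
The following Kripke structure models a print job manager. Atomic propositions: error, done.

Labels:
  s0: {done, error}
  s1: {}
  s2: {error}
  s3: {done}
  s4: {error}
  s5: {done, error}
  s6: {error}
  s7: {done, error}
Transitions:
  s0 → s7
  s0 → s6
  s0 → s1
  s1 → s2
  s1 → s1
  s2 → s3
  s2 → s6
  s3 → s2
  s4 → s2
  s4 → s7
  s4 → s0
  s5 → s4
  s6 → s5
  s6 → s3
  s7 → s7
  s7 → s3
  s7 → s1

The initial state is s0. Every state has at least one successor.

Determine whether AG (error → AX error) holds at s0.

States satisfying error → AX error: {s1, s3, s4, s5}.
States satisfying AG (error → AX error): ∅.
s0 is reachable from s0 and violates error → AX error, so AG fails at s0.
s0 ∉ Sat(AG (error → AX error)).

No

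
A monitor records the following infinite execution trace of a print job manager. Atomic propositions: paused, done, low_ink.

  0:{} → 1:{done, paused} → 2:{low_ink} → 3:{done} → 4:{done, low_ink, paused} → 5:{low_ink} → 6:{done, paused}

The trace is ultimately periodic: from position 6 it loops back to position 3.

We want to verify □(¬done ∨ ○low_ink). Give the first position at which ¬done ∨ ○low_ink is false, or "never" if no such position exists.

Check ¬done ∨ ○low_ink at each position in order: 0 ✓, 1 ✓, 2 ✓, 3 ✓, 4 ✓, 5 ✓.
At position 6 the labels are {done, paused} and the next position 3 has {done}, so ¬done ∨ ○low_ink is false there. This is the first violation.

6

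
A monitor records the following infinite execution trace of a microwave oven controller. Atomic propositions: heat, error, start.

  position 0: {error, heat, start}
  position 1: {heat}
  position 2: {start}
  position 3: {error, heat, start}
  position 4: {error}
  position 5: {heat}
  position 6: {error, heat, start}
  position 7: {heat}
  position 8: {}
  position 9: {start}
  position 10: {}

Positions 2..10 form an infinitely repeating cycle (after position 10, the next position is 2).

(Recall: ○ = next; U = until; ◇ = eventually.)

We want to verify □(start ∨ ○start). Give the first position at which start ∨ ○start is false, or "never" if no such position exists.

4

Check start ∨ ○start at each position in order: 0 ✓, 1 ✓, 2 ✓, 3 ✓.
At position 4 the labels are {error} and the next position 5 has {heat}, so start ∨ ○start is false there. This is the first violation.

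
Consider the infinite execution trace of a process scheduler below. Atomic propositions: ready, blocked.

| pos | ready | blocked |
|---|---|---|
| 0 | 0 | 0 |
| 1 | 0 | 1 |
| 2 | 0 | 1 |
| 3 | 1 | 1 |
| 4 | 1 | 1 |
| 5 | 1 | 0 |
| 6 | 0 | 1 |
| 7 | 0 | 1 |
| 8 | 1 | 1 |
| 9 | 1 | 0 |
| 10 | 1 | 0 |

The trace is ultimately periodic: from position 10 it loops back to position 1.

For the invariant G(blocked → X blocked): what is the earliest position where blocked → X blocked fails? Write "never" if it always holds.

Check blocked → X blocked at each position in order: 0 ✓, 1 ✓, 2 ✓, 3 ✓.
At position 4 the labels are {blocked, ready} and the next position 5 has {ready}, so blocked → X blocked is false there. This is the first violation.

4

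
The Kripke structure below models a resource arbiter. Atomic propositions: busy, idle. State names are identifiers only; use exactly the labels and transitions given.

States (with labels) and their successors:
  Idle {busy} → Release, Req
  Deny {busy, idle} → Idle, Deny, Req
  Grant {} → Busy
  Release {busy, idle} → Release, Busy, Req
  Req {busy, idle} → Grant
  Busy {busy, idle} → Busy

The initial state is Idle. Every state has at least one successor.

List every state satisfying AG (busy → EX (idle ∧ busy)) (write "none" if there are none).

{Grant, Busy}

States satisfying busy → EX (idle ∧ busy): {Idle, Deny, Grant, Release, Busy}.
States satisfying AG (busy → EX (idle ∧ busy)): {Grant, Busy}.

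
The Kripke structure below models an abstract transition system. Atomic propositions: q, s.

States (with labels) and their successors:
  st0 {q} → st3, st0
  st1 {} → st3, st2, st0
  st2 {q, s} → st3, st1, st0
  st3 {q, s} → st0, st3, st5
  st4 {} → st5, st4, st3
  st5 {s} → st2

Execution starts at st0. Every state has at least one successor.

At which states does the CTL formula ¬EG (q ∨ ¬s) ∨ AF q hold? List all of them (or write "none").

States satisfying q ∨ ¬s: {st0, st1, st2, st3, st4}.
States satisfying EG (q ∨ ¬s): {st0, st1, st2, st3, st4}.
States satisfying ¬EG (q ∨ ¬s): {st5}.
States satisfying q: {st0, st2, st3}.
States satisfying AF q: {st0, st1, st2, st3, st5}.
States satisfying ¬EG (q ∨ ¬s) ∨ AF q: {st0, st1, st2, st3, st5}.

{st0, st1, st2, st3, st5}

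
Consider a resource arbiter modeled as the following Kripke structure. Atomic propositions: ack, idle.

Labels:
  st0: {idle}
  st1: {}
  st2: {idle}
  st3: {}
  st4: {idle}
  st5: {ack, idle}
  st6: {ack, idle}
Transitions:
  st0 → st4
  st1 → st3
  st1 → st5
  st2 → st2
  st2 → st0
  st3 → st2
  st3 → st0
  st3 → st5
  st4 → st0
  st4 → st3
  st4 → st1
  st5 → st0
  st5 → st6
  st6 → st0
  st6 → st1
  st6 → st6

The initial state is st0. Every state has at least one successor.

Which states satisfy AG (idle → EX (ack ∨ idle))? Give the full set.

{st0, st1, st2, st3, st4, st5, st6}

States satisfying idle → EX (ack ∨ idle): {st0, st1, st2, st3, st4, st5, st6}.
States satisfying AG (idle → EX (ack ∨ idle)): {st0, st1, st2, st3, st4, st5, st6}.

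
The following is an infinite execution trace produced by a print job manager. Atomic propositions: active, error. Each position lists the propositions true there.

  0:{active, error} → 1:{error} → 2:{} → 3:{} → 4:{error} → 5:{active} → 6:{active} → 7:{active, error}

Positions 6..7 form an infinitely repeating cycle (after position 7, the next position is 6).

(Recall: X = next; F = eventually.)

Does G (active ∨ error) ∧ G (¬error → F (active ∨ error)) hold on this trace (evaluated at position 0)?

Does not hold

active ∨ error must hold at every position from 0 onward. It fails at position 2, so G (active ∨ error) is false.
¬error → F (active ∨ error) holds at every position 0..7, and those are all positions ever visited, so G (¬error → F (active ∨ error)) holds.
Positions where ¬error holds: 2, 3, 5, 6.
Check F (active ∨ error) at each: 2→ok, 3→ok, 5→ok, 6→ok.
At position 0: G (active ∨ error) is false; G (¬error → F (active ∨ error)) is true; so G (active ∨ error) ∧ G (¬error → F (active ∨ error)) is false.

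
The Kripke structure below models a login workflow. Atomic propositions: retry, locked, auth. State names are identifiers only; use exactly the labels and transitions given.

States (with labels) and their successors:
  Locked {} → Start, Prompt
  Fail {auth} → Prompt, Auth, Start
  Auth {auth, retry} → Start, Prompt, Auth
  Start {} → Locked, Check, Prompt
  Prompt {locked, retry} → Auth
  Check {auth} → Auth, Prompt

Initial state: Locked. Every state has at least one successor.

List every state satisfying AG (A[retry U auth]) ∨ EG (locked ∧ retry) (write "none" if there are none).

none

States satisfying A[retry U auth]: {Fail, Auth, Prompt, Check}.
States satisfying AG (A[retry U auth]): ∅.
States satisfying locked ∧ retry: {Prompt}.
States satisfying EG (locked ∧ retry): ∅.
States satisfying AG (A[retry U auth]) ∨ EG (locked ∧ retry): ∅.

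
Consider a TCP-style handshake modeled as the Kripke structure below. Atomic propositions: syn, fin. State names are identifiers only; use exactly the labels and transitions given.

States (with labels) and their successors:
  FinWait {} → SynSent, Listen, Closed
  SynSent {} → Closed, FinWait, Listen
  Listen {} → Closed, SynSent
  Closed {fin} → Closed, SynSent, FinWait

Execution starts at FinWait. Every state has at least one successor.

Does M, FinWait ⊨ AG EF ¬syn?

States satisfying EF ¬syn: {FinWait, SynSent, Listen, Closed}.
States satisfying AG EF ¬syn: {FinWait, SynSent, Listen, Closed}.
Every state reachable from FinWait satisfies EF ¬syn.
FinWait ∈ Sat(AG EF ¬syn).

Satisfied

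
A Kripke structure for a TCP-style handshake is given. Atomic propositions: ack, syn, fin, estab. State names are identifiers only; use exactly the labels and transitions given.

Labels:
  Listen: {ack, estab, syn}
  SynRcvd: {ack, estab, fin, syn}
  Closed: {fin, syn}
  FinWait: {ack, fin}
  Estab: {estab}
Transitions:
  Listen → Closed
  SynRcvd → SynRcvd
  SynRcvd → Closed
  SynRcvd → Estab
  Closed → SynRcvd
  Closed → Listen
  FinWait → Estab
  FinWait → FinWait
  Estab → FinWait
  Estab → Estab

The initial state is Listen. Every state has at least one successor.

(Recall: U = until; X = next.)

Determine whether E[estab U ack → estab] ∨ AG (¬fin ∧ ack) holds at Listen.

States satisfying estab: {Listen, SynRcvd, Estab}.
States satisfying ack → estab: {Listen, SynRcvd, Closed, Estab}.
States satisfying E[estab U ack → estab]: {Listen, SynRcvd, Closed, Estab}.
States satisfying ¬fin ∧ ack: {Listen}.
States satisfying AG (¬fin ∧ ack): ∅.
States satisfying E[estab U ack → estab] ∨ AG (¬fin ∧ ack): {Listen, SynRcvd, Closed, Estab}.
Listen ∈ Sat(E[estab U ack → estab] ∨ AG (¬fin ∧ ack)).

Satisfied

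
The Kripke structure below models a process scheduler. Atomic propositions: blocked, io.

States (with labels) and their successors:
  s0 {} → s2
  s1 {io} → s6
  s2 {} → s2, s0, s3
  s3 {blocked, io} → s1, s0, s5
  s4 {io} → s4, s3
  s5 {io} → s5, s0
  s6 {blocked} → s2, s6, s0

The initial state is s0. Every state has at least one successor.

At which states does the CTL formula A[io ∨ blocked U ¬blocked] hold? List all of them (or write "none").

{s0, s1, s2, s3, s4, s5}

States satisfying io ∨ blocked: {s1, s3, s4, s5, s6}.
States satisfying ¬blocked: {s0, s1, s2, s4, s5}.
States satisfying A[io ∨ blocked U ¬blocked]: {s0, s1, s2, s3, s4, s5}.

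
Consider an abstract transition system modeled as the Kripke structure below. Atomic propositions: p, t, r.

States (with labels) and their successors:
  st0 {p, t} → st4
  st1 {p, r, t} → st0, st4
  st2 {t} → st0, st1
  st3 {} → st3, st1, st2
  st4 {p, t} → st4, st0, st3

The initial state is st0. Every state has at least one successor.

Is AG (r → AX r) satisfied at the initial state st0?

Violated

States satisfying r → AX r: {st0, st2, st3, st4}.
States satisfying AG (r → AX r): ∅.
st1 is reachable from st0 and violates r → AX r, so AG fails at st0.
st0 ∉ Sat(AG (r → AX r)).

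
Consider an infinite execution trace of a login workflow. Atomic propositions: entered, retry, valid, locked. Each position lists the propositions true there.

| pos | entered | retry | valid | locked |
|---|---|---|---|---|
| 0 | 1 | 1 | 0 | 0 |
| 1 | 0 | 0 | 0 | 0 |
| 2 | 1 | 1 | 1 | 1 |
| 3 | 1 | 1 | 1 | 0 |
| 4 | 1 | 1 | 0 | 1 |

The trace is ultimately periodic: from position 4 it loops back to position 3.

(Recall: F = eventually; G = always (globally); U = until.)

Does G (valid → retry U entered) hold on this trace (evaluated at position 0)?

Holds

valid → retry U entered holds at every position 0..4, and those are all positions ever visited, so G (valid → retry U entered) holds.
Positions where valid holds: 2, 3.
Check retry U entered at each: 2→ok, 3→ok.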